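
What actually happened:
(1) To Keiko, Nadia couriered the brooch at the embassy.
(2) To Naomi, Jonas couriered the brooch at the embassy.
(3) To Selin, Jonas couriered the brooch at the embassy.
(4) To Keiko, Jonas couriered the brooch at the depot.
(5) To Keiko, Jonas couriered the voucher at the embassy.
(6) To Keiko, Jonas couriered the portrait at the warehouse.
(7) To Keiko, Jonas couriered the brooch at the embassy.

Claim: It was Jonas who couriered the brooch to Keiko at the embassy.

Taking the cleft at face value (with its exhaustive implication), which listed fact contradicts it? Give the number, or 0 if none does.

1

Focus of the cleft: "Jonas" (the agent). Presupposed background: thing = the brooch, recipient = Keiko, setting = at the embassy.
The exhaustive reading says no other agent fits that background.
But fact (1) also has thing = the brooch, recipient = Keiko, setting = at the embassy, with agent = Nadia — so the exhaustive reading fails.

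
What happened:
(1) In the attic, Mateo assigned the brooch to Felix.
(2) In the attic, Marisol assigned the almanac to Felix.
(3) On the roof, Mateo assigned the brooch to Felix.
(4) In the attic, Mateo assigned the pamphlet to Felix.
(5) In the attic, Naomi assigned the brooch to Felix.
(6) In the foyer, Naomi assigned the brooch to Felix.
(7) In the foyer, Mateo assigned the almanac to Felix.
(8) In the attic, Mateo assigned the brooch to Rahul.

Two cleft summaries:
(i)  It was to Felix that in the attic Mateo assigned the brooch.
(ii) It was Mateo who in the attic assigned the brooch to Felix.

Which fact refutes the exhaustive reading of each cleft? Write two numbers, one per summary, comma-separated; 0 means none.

8, 5

(i): focus "Felix". Looking for agent = Mateo, thing = the brooch, setting = in the attic with some other recipient — fact (8) has Rahul there. Refuted.
(ii): focus "Mateo". Looking for thing = the brooch, recipient = Felix, setting = in the attic with some other agent — fact (5) has Naomi there. Refuted.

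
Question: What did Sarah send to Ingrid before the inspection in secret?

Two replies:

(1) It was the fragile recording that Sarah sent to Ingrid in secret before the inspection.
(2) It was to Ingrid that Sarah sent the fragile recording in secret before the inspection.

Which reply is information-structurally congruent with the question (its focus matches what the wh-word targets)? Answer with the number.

1

The question word "what" targets the direct object.
Option (1) clefts "the fragile recording" — that matches what the question asks about.
Option (2) clefts "to Ingrid" — the recipient, not what was asked.
So the congruent reply is (1).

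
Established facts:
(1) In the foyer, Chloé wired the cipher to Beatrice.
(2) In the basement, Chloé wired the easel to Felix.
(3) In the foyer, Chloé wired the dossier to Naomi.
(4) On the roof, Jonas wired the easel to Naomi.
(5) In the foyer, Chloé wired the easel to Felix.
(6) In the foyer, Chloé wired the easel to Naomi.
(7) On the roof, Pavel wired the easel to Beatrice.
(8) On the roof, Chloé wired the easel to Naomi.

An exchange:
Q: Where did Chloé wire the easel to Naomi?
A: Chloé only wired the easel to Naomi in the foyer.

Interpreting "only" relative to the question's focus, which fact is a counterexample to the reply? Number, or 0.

The question "Where did ...?" targets the setting, so in the reply the focus falls on "in the foyer".
"Only" then excludes alternative settings while the background — same agent, thing, recipient (Chloé / the easel / Naomi) — is held fixed.
Fact (8) keeps same agent, thing, recipient (Chloé / the easel / Naomi) but has setting = on the roof; that refutes the reply.
(Fact (5) would refute a reading with focus on the recipient — but that is not what the question asks.)

8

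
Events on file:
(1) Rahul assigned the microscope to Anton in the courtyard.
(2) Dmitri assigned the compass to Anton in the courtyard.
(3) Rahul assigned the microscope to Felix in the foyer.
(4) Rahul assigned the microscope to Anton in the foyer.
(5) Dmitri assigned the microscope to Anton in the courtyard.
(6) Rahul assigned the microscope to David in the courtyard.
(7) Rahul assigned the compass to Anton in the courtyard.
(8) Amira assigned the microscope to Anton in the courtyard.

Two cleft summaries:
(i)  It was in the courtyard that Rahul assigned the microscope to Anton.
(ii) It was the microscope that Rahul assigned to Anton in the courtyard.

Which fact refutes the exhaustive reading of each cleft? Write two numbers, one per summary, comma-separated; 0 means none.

(i): focus "in the courtyard". Looking for agent = Rahul, thing = the microscope, recipient = Anton with some other setting — fact (4) has in the foyer there. Refuted.
(ii): focus "the microscope". Looking for agent = Rahul, recipient = Anton, setting = in the courtyard with some other thing — fact (7) has the compass there. Refuted.

4, 7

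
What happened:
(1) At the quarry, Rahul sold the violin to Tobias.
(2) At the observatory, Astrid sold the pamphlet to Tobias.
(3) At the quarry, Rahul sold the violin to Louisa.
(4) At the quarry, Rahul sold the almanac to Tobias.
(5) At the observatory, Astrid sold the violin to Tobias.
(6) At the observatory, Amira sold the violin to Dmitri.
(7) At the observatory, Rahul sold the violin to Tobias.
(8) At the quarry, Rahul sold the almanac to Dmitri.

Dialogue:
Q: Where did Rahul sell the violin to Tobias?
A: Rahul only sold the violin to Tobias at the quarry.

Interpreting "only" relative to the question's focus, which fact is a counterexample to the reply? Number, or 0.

The question "Where did ...?" targets the setting, so in the reply the focus falls on "at the quarry".
"Only" then excludes alternative settings while the background — Rahul as agent and the violin as thing and Tobias as recipient — is held fixed.
Fact (7) shares the background with a different setting (at the observatory) — counterexample.
(Fact (4) would refute a reading with focus on the thing — but that is not what the question asks.)

7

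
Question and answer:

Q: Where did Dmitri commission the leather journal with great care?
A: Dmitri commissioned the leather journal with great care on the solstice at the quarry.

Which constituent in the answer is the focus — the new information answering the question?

at the quarry

The wh-word "where" asks about the location.
In the answer, "Dmitri", "the leather journal" and "with great care" are given — repeated from the question.
"on the solstice" is also new, but it specifies the time, which is not what the question asks about — so it is not the focus.
The constituent filling the location gap is "at the quarry"; that is the focus.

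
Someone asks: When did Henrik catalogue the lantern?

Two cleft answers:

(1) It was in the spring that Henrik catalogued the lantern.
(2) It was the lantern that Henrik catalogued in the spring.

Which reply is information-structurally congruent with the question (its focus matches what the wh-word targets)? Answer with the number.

The question word "when" targets the time.
Option (1) clefts "in the spring" — that matches what the question asks about.
Option (2) clefts "the lantern" — the direct object, not what was asked.
So the congruent reply is (1).

1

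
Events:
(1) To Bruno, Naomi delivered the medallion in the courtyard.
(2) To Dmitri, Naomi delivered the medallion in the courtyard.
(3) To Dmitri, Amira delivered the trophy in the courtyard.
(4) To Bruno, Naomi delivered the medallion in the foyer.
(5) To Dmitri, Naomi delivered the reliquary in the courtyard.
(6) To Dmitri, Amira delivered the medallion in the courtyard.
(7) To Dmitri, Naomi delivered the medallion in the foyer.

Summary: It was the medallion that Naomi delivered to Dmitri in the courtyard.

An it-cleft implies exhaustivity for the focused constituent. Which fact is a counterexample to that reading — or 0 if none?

The cleft puts "the medallion" in focus and presupposes the open proposition with same agent, recipient, setting (Naomi / Dmitri / in the courtyard).
Exhaustivity: the medallion is the only thing satisfying that background.
Fact (5) shares the background but with thing = the reliquary; exhaustivity is violated.

5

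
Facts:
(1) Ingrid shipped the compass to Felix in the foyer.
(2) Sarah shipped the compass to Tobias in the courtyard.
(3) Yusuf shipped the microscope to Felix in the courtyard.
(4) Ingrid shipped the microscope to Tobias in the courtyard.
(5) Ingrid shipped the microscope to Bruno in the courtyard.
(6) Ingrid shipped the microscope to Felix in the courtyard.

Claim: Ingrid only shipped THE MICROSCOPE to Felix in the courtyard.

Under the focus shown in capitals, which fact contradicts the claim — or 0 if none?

Focus (in capitals) is "the microscope" — the thing. "Only" excludes alternative things while holding fixed agent = Ingrid, recipient = Felix, setting = in the courtyard.
Every other fact changes something in the background, not just the thing. Nothing refutes the claim.

0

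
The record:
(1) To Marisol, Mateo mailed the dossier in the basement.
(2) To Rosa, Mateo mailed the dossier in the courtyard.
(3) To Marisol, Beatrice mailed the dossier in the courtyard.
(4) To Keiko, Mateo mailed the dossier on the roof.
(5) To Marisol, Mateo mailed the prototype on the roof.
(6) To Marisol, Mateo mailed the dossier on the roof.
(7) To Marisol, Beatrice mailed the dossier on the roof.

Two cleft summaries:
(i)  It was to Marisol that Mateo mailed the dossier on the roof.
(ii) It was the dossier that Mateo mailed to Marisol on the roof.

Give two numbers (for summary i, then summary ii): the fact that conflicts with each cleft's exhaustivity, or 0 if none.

(i): focus "Marisol". Looking for same agent, thing, setting (Mateo / the dossier / on the roof) with some other recipient — fact (4) has Keiko there. Refuted.
(ii): focus "the dossier". Looking for same agent, recipient, setting (Mateo / Marisol / on the roof) with some other thing — fact (5) has the prototype there. Refuted.

4, 5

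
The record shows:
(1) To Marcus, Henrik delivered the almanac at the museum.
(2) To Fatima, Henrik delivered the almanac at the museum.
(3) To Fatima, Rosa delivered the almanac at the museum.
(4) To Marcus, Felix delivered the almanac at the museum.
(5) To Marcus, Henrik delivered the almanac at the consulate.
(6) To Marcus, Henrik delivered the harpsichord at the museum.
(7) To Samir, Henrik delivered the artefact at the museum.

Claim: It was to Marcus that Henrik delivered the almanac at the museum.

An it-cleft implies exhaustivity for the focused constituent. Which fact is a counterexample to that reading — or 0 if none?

2

The cleft puts "Marcus" in focus and presupposes the open proposition with agent = Henrik, thing = the almanac, setting = at the museum.
The exhaustive reading says no other recipient fits that background.
But fact (2) also has agent = Henrik, thing = the almanac, setting = at the museum, with recipient = Fatima — so the exhaustive reading fails.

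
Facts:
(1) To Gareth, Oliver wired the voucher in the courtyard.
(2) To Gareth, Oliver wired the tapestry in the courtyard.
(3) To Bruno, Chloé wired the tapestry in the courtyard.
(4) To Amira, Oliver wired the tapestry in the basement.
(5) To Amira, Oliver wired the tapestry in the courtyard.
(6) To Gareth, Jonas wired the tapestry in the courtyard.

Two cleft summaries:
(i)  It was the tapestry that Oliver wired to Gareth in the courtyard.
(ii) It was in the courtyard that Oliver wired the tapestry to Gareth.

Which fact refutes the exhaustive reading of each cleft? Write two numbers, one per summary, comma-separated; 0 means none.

1, 0

(i): focus "the tapestry". Looking for Oliver as agent and Gareth as recipient and in the courtyard as setting with some other thing — fact (1) has the voucher there. Refuted.
(ii): focus "in the courtyard". No fact shares Oliver as agent and the tapestry as thing and Gareth as recipient with a different setting. 0.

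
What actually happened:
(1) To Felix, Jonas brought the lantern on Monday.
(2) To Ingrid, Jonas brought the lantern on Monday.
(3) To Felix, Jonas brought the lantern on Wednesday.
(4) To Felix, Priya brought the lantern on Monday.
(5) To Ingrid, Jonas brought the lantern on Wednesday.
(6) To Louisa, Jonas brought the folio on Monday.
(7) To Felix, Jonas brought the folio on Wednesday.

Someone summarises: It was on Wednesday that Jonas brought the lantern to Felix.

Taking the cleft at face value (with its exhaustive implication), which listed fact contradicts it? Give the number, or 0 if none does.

Focus of the cleft: "on Wednesday" (the setting). Presupposed background: same agent, thing, recipient (Jonas / the lantern / Felix).
The exhaustive reading says no other setting fits that background.
But fact (1) also has same agent, thing, recipient (Jonas / the lantern / Felix), with setting = on Monday — so the exhaustive reading fails.

1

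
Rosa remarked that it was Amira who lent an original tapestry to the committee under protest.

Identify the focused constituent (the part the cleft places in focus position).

In an it-cleft "It was X that/who ...", the clefted constituent X is the focus; the that/who-clause expresses the presupposed open proposition.
Here the focus is "Amira". The backgrounded (presupposed) material includes "an original tapestry", "to the committee" and "under protest".

Amira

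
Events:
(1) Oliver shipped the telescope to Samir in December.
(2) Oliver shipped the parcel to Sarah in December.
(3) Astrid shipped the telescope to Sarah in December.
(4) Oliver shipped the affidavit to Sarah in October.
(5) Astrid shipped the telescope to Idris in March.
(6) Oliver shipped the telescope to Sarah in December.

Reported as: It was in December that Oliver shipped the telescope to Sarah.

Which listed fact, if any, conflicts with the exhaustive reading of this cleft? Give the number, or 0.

0

Focus of the cleft: "in December" (the setting). Presupposed background: Oliver as agent and the telescope as thing and Sarah as recipient.
Exhaustivity: in December is the only setting satisfying that background.
Every other fact differs from the presupposition on some backgrounded slot, so none challenges the exhaustivity.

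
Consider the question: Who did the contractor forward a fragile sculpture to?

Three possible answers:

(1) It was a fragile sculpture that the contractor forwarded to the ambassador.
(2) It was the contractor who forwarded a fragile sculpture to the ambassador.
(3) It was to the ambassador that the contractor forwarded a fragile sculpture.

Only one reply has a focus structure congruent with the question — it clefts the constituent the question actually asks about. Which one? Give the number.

The question word "who" targets the recipient.
Option (1) clefts "a fragile sculpture" — the direct object, not what was asked.
Option (2) clefts "the contractor" — the subject (agent), not what was asked.
Option (3) clefts "to the ambassador" — that matches what the question asks about.
So the congruent reply is (3).

3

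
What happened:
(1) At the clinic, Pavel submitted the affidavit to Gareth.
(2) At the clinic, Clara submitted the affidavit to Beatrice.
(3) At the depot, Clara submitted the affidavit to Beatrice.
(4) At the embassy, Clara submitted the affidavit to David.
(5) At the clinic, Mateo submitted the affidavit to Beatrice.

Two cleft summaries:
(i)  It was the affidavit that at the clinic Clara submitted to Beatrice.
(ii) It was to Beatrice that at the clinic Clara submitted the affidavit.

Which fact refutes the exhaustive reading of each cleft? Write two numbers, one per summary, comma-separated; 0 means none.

(i): focus "the affidavit". No fact shares same agent, recipient, setting (Clara / Beatrice / at the clinic) with a different thing. 0.
(ii): focus "Beatrice". No fact shares same agent, thing, setting (Clara / the affidavit / at the clinic) with a different recipient. 0.

0, 0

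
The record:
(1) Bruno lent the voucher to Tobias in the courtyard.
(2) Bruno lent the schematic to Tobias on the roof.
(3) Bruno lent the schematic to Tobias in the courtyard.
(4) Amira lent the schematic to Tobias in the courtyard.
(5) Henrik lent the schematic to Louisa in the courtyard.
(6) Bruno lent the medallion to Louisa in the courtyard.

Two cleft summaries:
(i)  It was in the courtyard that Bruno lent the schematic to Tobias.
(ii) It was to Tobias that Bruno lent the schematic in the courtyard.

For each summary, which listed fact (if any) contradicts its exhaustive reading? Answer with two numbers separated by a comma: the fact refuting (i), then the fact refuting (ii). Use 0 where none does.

2, 0

Summary (i) focuses "in the courtyard" (the setting); background agent = Bruno, thing = the schematic, recipient = Tobias. Fact (2) matches that background with setting = on the roof — refutes (i).
Summary (ii) focuses "Tobias" (the recipient); background agent = Bruno, thing = the schematic, setting = in the courtyard. No fact matches that background with a different recipient, so 0.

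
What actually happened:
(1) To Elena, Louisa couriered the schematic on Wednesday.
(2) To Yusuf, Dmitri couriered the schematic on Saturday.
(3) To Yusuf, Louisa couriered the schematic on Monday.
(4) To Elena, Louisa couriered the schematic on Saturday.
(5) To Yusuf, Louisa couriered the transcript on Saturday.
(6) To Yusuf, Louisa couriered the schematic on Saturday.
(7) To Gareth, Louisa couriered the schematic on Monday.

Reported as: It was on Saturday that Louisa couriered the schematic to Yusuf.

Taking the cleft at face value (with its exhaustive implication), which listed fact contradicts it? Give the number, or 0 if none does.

3

Focus of the cleft: "on Saturday" (the setting). Presupposed background: Louisa as agent and the schematic as thing and Yusuf as recipient.
The exhaustive reading says no other setting fits that background.
Fact (3) shares the background but with setting = on Monday; exhaustivity is violated.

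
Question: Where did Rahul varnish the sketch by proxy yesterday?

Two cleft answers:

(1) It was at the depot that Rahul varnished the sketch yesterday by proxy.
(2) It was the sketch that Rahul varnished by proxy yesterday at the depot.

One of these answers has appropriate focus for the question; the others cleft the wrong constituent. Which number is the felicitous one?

The question word "where" targets the location.
Option (1) clefts "at the depot" — that matches what the question asks about.
Option (2) clefts "the sketch" — the direct object, not what was asked.
So the congruent reply is (1).

1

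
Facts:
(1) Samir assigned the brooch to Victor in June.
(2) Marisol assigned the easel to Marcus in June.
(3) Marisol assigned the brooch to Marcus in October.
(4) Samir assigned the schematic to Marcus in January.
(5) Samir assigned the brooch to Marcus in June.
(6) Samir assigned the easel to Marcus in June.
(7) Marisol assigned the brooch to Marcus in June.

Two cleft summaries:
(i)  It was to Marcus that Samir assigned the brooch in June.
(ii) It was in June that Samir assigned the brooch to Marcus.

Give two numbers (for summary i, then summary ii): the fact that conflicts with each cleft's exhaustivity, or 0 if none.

Summary (i) focuses "Marcus" (the recipient); background agent = Samir, thing = the brooch, setting = in June. Fact (1) matches that background with recipient = Victor — refutes (i).
Summary (ii) focuses "in June" (the setting); background agent = Samir, thing = the brooch, recipient = Marcus. No fact matches that background with a different setting, so 0.

1, 0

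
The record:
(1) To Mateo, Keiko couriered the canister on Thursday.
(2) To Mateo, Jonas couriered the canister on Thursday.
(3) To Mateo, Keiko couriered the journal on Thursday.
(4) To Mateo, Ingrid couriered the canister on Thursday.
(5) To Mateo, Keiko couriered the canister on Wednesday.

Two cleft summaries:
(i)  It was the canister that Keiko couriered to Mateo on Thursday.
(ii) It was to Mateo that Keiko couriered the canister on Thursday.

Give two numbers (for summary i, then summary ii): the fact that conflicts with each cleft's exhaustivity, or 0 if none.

3, 0

(i): focus "the canister". Looking for agent = Keiko, recipient = Mateo, setting = on Thursday with some other thing — fact (3) has the journal there. Refuted.
(ii): focus "Mateo". No fact shares agent = Keiko, thing = the canister, setting = on Thursday with a different recipient. 0.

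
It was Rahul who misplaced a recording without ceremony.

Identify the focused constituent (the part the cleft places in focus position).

Rahul

In an it-cleft "It was X that/who ...", the clefted constituent X is the focus; the that/who-clause expresses the presupposed open proposition.
Here the focus is "Rahul". The backgrounded (presupposed) material includes "a recording" and "without ceremony".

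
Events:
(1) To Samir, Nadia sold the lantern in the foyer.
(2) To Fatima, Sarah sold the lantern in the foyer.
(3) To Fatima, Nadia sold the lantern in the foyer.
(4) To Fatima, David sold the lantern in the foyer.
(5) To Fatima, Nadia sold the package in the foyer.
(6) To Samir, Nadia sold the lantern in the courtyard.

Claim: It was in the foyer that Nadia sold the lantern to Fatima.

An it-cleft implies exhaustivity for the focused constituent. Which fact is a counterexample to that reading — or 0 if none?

The cleft puts "in the foyer" in focus and presupposes the open proposition with same agent, thing, recipient (Nadia / the lantern / Fatima).
Exhaustivity: in the foyer is the only setting satisfying that background.
Every other fact differs from the presupposition on some backgrounded slot, so none challenges the exhaustivity.

0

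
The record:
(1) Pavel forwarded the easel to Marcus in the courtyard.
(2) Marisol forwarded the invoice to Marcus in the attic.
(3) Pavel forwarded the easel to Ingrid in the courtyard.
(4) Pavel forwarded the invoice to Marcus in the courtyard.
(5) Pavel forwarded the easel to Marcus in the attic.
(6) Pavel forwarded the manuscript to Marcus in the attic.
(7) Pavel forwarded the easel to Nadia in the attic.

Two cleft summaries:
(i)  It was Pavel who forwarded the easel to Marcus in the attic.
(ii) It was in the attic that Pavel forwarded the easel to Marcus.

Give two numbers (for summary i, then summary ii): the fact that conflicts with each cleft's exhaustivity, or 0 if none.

0, 1

Summary (i) focuses "Pavel" (the agent); background the easel as thing and Marcus as recipient and in the attic as setting. No fact matches that background with a different agent, so 0.
Summary (ii) focuses "in the attic" (the setting); background Pavel as agent and the easel as thing and Marcus as recipient. Fact (1) matches that background with setting = in the courtyard — refutes (ii).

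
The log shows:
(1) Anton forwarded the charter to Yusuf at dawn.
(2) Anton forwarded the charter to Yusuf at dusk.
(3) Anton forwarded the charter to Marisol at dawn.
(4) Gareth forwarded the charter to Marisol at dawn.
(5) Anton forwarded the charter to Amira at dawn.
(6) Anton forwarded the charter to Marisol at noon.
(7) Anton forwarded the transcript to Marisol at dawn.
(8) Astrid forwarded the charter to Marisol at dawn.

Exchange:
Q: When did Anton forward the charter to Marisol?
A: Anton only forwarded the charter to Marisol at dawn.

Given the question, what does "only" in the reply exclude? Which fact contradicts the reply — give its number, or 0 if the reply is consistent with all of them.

The question "When did ...?" targets the setting, so in the reply the focus falls on "at dawn".
So "only" ranges over settings; the rest (agent = Anton, thing = the charter, recipient = Marisol) is presupposed.
Fact (6) shares the background with a different setting (at noon) — counterexample.
(Fact (7) would refute a reading with focus on the thing — but that is not what the question asks.)

6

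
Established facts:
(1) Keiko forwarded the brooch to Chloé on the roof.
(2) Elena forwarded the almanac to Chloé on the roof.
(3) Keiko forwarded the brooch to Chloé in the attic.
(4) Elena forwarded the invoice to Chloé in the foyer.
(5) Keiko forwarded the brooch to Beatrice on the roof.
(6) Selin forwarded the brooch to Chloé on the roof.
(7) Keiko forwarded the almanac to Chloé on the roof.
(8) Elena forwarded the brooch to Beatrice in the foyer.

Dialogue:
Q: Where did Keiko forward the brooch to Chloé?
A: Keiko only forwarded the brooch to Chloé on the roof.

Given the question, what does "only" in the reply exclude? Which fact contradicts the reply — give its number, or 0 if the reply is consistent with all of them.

The question "Where did ...?" targets the setting, so in the reply the focus falls on "on the roof".
So "only" ranges over settings; the rest (Keiko as agent and the brooch as thing and Chloé as recipient) is presupposed.
Fact (3) shares the background with a different setting (in the attic) — counterexample.
(Fact (5) would refute a reading with focus on the recipient — but that is not what the question asks.)

3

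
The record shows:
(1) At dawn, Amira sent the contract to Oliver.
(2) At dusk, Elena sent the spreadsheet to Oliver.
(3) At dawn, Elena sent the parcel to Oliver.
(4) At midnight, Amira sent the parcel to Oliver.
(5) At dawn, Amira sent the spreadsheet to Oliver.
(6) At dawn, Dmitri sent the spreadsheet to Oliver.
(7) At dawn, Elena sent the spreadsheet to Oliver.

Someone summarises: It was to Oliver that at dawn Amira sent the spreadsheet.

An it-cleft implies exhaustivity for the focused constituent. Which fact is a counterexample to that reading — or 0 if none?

0

Focus of the cleft: "Oliver" (the recipient). Presupposed background: same agent, thing, setting (Amira / the spreadsheet / at dawn).
The exhaustive reading says no other recipient fits that background.
No listed fact matches the background with a different recipient. Exhaustivity holds.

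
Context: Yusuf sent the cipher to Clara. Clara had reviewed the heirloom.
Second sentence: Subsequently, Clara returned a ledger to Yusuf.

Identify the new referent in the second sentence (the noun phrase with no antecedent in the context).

a ledger

"Clara" and "Yusuf" in the second sentence are given — already mentioned in the context.
"a ledger" has no antecedent in the context; it is discourse-new (the indefinite article also signals a new referent).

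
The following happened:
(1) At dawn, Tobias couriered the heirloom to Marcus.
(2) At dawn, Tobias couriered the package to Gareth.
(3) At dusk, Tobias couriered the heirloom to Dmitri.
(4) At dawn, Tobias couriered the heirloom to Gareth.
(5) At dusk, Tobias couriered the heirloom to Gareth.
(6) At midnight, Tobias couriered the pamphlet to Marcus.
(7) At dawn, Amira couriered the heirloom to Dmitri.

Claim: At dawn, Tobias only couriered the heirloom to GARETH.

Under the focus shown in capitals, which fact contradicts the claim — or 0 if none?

1

Focus (in capitals) is "Gareth" — the recipient. "Only" excludes alternative recipients while holding fixed Tobias as agent and the heirloom as thing and at dawn as setting.
Fact (1) shares the background but differs in recipient (Marcus) — a counterexample.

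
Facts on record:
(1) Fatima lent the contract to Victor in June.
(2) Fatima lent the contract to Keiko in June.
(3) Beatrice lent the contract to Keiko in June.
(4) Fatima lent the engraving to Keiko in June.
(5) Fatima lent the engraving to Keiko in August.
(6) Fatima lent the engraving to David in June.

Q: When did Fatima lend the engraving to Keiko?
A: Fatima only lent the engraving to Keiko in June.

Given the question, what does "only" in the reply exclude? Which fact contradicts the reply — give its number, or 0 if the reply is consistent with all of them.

Answering "When did ...?" puts focus on the setting — here, "in June".
So "only" ranges over settings; the rest (same agent, thing, recipient (Fatima / the engraving / Keiko)) is presupposed.
Fact (5) shares the background with a different setting (in August) — counterexample.
(Fact (2) would refute a reading with focus on the thing — but that is not what the question asks.)

5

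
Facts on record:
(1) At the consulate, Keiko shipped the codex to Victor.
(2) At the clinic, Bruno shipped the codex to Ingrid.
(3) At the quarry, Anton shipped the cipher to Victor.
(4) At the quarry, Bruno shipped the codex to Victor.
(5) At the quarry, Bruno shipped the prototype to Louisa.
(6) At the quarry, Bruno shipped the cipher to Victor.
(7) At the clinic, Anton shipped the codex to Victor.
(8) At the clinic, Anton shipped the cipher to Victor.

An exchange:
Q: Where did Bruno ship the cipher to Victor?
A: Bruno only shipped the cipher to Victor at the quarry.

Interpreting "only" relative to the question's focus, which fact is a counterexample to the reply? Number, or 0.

0

Answering "Where did ...?" puts focus on the setting — here, "at the quarry".
So "only" ranges over settings; the rest (Bruno as agent and the cipher as thing and Victor as recipient) is presupposed.
No listed fact shares that background with another setting. Nothing contradicts the reply.
(Fact (4) would refute a reading with focus on the thing — but that is not what the question asks.)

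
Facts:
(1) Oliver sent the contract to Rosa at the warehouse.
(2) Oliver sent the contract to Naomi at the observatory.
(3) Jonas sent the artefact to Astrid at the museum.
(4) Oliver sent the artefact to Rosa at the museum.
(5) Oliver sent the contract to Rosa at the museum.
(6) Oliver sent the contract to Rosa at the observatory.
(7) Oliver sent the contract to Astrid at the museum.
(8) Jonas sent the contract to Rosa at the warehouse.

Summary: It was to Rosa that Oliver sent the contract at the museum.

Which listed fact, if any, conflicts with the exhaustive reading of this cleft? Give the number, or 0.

The cleft puts "Rosa" in focus and presupposes the open proposition with same agent, thing, setting (Oliver / the contract / at the museum).
Exhaustivity: Rosa is the only recipient satisfying that background.
Fact (7) shares the background but with recipient = Astrid; exhaustivity is violated.

7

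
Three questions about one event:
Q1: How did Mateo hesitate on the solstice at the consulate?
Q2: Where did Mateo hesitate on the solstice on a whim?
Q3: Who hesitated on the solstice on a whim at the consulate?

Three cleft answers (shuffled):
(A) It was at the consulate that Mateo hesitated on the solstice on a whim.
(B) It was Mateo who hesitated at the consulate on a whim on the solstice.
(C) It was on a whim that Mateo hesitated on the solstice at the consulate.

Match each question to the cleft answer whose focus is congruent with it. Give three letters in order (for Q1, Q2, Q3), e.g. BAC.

CAB

Q1 asks about the manner; cleft (C) focuses "on a whim", which is the manner — so Q1 → C.
Q2 asks about the location; cleft (A) focuses "at the consulate", which is the location — so Q2 → A.
Q3 asks about the subject (agent); cleft (B) focuses "Mateo", which is the subject (agent) — so Q3 → B.
Mapping: Q1→C, Q2→A, Q3→B.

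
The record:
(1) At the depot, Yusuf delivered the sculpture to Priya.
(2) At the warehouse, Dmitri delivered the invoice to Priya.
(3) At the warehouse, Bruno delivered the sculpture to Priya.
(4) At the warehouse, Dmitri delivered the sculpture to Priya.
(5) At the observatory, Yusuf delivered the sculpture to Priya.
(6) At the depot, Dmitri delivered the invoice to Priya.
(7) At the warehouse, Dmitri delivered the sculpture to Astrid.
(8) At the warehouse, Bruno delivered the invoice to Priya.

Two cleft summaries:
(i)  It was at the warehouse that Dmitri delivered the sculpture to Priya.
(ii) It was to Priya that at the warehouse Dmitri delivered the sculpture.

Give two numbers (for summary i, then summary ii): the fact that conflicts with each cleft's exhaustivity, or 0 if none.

Summary (i) focuses "at the warehouse" (the setting); background agent = Dmitri, thing = the sculpture, recipient = Priya. No fact matches that background with a different setting, so 0.
Summary (ii) focuses "Priya" (the recipient); background agent = Dmitri, thing = the sculpture, setting = at the warehouse. Fact (7) matches that background with recipient = Astrid — refutes (ii).

0, 7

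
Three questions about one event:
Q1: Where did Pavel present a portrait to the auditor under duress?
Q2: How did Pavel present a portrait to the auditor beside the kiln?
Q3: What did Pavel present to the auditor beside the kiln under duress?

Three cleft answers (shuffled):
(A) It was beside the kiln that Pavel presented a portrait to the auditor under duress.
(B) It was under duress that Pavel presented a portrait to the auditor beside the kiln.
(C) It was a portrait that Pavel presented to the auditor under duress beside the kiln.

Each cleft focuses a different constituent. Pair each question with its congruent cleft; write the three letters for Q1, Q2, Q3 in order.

Q1 asks about the location; cleft (A) focuses "beside the kiln", which is the location — so Q1 → A.
Q2 asks about the manner; cleft (B) focuses "under duress", which is the manner — so Q2 → B.
Q3 asks about the direct object; cleft (C) focuses "a portrait", which is the direct object — so Q3 → C.
Mapping: Q1→A, Q2→B, Q3→C.

ABC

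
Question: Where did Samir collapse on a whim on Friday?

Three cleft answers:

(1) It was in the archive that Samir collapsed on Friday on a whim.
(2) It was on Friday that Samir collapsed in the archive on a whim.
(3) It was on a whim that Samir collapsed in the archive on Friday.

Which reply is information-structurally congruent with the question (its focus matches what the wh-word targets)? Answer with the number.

The question word "where" targets the location.
Option (1) clefts "in the archive" — that matches what the question asks about.
Option (2) clefts "on Friday" — the time, not what was asked.
Option (3) clefts "on a whim" — the manner, not what was asked.
So the congruent reply is (1).

1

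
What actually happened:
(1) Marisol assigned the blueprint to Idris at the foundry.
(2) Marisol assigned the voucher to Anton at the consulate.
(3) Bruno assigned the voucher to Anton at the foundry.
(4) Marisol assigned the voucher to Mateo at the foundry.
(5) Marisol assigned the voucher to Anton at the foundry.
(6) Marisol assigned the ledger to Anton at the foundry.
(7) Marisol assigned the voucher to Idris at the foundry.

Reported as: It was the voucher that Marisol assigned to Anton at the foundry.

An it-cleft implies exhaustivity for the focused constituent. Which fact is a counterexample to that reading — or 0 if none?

6

Focus of the cleft: "the voucher" (the thing). Presupposed background: agent = Marisol, recipient = Anton, setting = at the foundry.
The exhaustive reading says no other thing fits that background.
Fact (6) shares the background but with thing = the ledger; exhaustivity is violated.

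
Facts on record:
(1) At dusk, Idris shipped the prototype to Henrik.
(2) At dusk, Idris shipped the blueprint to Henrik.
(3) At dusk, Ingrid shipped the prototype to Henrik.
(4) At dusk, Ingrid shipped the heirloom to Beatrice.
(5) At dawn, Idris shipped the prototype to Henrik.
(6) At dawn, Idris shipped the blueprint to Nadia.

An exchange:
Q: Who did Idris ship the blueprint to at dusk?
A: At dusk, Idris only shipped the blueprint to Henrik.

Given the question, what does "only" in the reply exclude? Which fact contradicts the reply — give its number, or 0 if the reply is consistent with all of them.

Answering "Who did ... to ...?" puts focus on the recipient — here, "Henrik".
"Only" then excludes alternative recipients while the background — Idris as agent and the blueprint as thing and at dusk as setting — is held fixed.
No listed fact shares that background with another recipient. Nothing contradicts the reply.
(Fact (1) would refute a reading with focus on the thing — but that is not what the question asks.)

0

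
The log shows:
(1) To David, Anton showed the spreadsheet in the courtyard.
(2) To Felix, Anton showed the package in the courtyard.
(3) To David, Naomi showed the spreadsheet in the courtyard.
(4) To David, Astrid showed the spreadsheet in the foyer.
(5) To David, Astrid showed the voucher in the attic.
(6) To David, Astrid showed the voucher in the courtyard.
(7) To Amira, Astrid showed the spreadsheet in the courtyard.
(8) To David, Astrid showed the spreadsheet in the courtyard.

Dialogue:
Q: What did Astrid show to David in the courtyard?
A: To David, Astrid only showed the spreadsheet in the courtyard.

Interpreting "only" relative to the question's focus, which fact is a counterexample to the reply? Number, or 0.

The question "What did ...?" targets the thing, so in the reply the focus falls on "the spreadsheet".
So "only" ranges over things; the rest (Astrid as agent and David as recipient and in the courtyard as setting) is presupposed.
Fact (6) shares the background with a different thing (the voucher) — counterexample.
(Fact (4) would refute a reading with focus on the setting — but that is not what the question asks.)

6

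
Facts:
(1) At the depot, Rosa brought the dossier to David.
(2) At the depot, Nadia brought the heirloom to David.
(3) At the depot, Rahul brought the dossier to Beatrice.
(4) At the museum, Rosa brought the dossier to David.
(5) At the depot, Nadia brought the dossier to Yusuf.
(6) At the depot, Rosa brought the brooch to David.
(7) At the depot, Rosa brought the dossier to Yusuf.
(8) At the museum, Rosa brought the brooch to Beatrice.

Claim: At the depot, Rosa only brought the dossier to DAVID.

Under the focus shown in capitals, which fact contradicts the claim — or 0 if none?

Focus (in capitals) is "David" — the recipient. "Only" excludes alternative recipients while holding fixed agent = Rosa, thing = the dossier, setting = at the depot.
Fact (7) matches on agent = Rosa, thing = the dossier, setting = at the depot, but has recipient = Yusuf instead. That refutes the claim.

7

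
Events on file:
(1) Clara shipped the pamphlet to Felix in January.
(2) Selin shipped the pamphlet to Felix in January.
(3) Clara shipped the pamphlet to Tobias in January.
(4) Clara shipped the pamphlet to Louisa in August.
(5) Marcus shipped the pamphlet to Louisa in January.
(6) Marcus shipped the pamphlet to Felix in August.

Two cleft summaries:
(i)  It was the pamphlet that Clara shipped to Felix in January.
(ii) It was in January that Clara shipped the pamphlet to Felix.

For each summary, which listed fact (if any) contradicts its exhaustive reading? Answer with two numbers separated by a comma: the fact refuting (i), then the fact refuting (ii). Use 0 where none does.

(i): focus "the pamphlet". No fact shares agent = Clara, recipient = Felix, setting = in January with a different thing. 0.
(ii): focus "in January". No fact shares agent = Clara, thing = the pamphlet, recipient = Felix with a different setting. 0.

0, 0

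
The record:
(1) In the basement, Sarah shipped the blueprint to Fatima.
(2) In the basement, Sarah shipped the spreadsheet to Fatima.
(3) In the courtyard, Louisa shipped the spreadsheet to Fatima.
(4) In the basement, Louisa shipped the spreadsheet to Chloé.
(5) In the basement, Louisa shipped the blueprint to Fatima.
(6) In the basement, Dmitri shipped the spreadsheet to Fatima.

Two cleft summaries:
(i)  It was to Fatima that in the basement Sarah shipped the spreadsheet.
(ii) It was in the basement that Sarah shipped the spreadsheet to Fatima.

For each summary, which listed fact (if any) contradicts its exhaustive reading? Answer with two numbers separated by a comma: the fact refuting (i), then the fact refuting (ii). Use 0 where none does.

Summary (i) focuses "Fatima" (the recipient); background same agent, thing, setting (Sarah / the spreadsheet / in the basement). No fact matches that background with a different recipient, so 0.
Summary (ii) focuses "in the basement" (the setting); background same agent, thing, recipient (Sarah / the spreadsheet / Fatima). No fact matches that background with a different setting, so 0.

0, 0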